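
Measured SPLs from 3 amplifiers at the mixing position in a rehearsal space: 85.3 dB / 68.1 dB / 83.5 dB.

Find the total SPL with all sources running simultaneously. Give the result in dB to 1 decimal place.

87.6 dB

Sum in the linear (power) domain: Σ 10^(Lᵢ/10) = 10^(85.3/10) + 10^(68.1/10) + 10^(83.5/10) = 5.692e+08.
Back to dB: 10·log₁₀ Σ = 87.6 dB.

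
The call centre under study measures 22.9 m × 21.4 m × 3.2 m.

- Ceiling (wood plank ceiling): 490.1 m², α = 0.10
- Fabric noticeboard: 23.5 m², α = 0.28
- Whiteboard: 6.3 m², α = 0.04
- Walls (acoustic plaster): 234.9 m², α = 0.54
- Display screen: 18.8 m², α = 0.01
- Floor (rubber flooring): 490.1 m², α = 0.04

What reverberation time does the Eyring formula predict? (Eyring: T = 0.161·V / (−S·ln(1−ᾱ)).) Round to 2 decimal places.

Total surface area S = 490.1 + 23.5 + 6.3 + 234.9 + 18.8 + 490.1 = 1263.7 m².
Σ(Sᵢαᵢ) = 490.1·0.10 + 23.5·0.28 + 6.3·0.04 + 234.9·0.54 + 18.8·0.01 + 490.1·0.04 = 202.480.
ᾱ = 202.480 / 1263.7 = 0.1602.
Eyring denominator: −S ln(1−ᾱ) = 220.631.
V = 22.9 × 21.4 × 3.2 = 1568.192 m³.
T = 0.161·V/[−S·ln(1−ᾱ)] = 0.161·1568.192/220.631 = 1.14 s.

1.14 seconds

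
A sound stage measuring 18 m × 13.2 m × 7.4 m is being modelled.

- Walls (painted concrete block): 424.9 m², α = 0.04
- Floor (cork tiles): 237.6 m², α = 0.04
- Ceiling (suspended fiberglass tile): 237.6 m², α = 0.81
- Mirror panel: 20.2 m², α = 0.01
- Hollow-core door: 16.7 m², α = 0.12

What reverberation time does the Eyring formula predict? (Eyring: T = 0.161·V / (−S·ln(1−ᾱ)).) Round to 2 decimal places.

Total surface area S = 424.9 + 237.6 + 237.6 + 20.2 + 16.7 = 937.0 m².
Σ(Sᵢαᵢ) = 424.9×0.04 + 237.6×0.04 + 237.6×0.81 + 20.2×0.01 + 16.7×0.12 = 221.162.
ᾱ = 221.162 / 937.0 = 0.2360.
Eyring denominator: −S ln(1−ᾱ) = 252.229.
V = 18 × 13.2 × 7.4 = 1758.24 m³.
RT60 = 0.161 × 1758.24 / 252.229 = 1.12 s.

1.12 seconds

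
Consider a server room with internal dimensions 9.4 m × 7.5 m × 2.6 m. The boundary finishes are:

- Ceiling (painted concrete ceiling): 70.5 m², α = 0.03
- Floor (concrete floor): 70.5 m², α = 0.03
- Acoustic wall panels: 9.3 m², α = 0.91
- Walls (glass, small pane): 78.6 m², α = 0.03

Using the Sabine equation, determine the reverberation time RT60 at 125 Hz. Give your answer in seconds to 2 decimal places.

A = Σ Sᵢαᵢ = 70.5×0.03 + 70.5×0.03 + 9.3×0.91 + 78.6×0.03 = 15.051 sabins.
Volume V = 9.4 × 7.5 × 2.6 = 183.3 m³.
RT60 = 0.161 · V / A = 0.161 × 183.3 / 15.051 = 1.96 s.

1.96 seconds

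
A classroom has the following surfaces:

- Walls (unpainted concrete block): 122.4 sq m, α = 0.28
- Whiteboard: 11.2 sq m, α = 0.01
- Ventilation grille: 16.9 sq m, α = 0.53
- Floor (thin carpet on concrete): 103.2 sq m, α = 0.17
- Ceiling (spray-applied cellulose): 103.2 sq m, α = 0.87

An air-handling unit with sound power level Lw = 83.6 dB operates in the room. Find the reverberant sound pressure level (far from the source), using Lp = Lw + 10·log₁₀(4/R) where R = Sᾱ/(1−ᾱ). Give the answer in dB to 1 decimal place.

65.5 dB

A = 150.669 sabins; S = 356.9 sq m.
ᾱ = 150.669/356.9 = 0.4222; R = Sᾱ/(1−ᾱ) = 150.669/(1−0.4222) = 260.763 sq m.
Lp = 83.6 + 10·log₁₀(4/260.763) = 83.6 + (-18.14) = 65.5 dB.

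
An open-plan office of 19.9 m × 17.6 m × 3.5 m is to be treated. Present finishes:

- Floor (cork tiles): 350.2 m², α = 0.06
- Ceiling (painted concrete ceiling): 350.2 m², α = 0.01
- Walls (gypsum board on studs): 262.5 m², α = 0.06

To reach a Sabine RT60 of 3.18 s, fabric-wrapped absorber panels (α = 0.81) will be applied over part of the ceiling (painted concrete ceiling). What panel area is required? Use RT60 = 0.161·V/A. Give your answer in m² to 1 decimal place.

27.2

Equivalent absorption area: A₁ = 350.2·0.06 + 350.2·0.01 + 262.5·0.06 = 40.264 m².
V = 1225.84 m³. Target absorption A₂ = 0.161 × 1225.84 / 3.18 = 62.063 sabins.
Absorption to add: 62.063 − 40.264 = 21.799 sabins.
Net gain per m²: Δα = 0.81 − 0.01 = 0.80.
Area = ΔA/Δα = 21.799/0.80 = 27.2 m².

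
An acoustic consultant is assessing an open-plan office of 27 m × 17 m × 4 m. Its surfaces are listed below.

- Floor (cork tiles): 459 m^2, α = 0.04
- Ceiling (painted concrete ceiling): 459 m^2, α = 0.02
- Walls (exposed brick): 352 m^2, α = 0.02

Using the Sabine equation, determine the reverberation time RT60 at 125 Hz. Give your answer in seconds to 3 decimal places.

Total absorption A = 459*0.04 + 459*0.02 + 352*0.02
  = 18.360 + 9.180 + 7.040 = 34.580 m^2 sabins.
Volume V = 27 × 17 × 4 = 1836 m³.
T = 0.161 V/A = 0.161·1836/34.580 = 8.548 s.

8.548 seconds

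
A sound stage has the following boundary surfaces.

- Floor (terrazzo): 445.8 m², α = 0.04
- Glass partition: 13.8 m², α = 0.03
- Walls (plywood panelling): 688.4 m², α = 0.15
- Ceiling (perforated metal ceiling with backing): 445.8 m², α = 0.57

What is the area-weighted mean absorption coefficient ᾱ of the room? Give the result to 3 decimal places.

Total surface area S = 1593.8 m².
Σ(Sᵢαᵢ) = 445.8·0.04 + 13.8·0.03 + 688.4·0.15 + 445.8·0.57 = 375.612.
ᾱ = A/S = 0.236.

0.236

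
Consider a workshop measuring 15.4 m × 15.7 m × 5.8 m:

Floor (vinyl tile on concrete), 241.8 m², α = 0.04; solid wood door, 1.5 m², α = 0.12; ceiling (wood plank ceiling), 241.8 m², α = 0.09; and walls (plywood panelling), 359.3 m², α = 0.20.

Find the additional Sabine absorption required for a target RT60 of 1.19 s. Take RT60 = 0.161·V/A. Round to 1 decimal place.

86.3 sabins

A₁ = Σ Sᵢαᵢ = 241.8×0.04 + 1.5×0.12 + 241.8×0.09 + 359.3×0.20 = 103.474 sabins.
Target A₂ = 0.161·1402.324/1.19 = 189.726 sabins (V = 1402.324 m³).
Additional absorption ΔA = 189.726 − 103.474 = 86.3 sabins.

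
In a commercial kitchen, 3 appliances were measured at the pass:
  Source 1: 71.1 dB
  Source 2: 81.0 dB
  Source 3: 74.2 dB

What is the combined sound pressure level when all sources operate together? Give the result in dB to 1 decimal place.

Converting to relative power and adding: 10^(71.1/10) + 10^(81.0/10) + 10^(74.2/10) = 1.651e+08.
L_total = 10·log₁₀(1.651e+08) = 82.2 dB.

82.2 dB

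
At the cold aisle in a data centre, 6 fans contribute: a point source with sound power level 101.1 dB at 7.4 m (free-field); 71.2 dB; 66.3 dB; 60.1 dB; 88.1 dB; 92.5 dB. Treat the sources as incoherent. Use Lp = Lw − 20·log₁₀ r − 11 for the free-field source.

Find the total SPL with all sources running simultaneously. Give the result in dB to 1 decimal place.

93.9 dB

Source at 7.4 m: Lp = 101.1 − 20·log₁₀(7.4) − 11 = 72.7 dB.
Sum in the linear (power) domain: Σ 10^(Lᵢ/10) = 10^(72.7/10) + 10^(71.2/10) + 10^(66.3/10) + 10^(60.1/10) + 10^(88.1/10) + 10^(92.5/10) = 2.461e+09.
L_total = 10·log₁₀(2.461e+09) = 93.9 dB.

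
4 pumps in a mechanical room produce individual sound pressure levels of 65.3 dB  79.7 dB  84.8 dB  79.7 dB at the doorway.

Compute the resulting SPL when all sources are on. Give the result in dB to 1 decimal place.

Σ 10^(Lᵢ/10) = 4.92e+08.
L_total = 10·log₁₀(4.92e+08) = 86.9 dB.

86.9 dB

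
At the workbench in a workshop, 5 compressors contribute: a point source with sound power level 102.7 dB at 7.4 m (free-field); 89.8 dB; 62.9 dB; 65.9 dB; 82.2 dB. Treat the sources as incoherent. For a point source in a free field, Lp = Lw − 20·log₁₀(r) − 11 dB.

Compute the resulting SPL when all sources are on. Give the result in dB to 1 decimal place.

90.6 dB

Source at 7.4 m: Lp = 102.7 − 20·log₁₀(7.4) − 11 = 74.3 dB.
Sum in the linear (power) domain: Σ 10^(Lᵢ/10) = 10^(74.3/10) + 10^(89.8/10) + 10^(62.9/10) + 10^(65.9/10) + 10^(82.2/10) = 1.154e+09.
L_total = 10·log₁₀(1.154e+09) = 90.6 dB.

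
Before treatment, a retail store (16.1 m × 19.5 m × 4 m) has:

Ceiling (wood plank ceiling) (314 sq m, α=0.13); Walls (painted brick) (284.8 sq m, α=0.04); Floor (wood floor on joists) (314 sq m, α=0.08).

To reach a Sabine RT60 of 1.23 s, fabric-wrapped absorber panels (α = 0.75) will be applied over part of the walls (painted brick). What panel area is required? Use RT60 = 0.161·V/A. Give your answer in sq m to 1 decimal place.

Summing Sᵢαᵢ: 40.820 + 11.392 + 25.120 → A₁ = 77.332 sabins.
V = 1255.8 m³. Target absorption A₂ = 0.161 × 1255.8 / 1.23 = 164.377 sabins.
Absorption to add: 164.377 − 77.332 = 87.045 sabins.
Net gain per sq m: Δα = 0.75 − 0.04 = 0.71.
Area = ΔA/Δα = 87.045/0.71 = 122.6 sq m.

122.6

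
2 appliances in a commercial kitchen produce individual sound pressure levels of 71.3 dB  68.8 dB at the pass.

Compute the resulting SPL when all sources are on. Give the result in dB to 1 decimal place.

73.2 dB

Sum in the linear (power) domain: Σ 10^(Lᵢ/10) = 10^(71.3/10) + 10^(68.8/10) = 2.108e+07.
Back to dB: 10·log₁₀ Σ = 73.2 dB.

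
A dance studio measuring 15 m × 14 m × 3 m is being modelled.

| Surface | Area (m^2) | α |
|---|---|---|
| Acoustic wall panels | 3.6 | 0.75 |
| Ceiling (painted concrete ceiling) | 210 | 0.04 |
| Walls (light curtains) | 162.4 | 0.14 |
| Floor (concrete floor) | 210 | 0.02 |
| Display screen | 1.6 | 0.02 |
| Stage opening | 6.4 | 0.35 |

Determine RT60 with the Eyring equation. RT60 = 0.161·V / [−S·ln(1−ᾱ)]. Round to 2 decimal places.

2.43 s

Total surface area S = 3.6 + 210 + 162.4 + 210 + 1.6 + 6.4 = 594.0 m^2.
Absorption A = 3.6×0.75 + 210×0.04 + 162.4×0.14 + 210×0.02 + 1.6×0.02 + 6.4×0.35 = 40.308 sabins.
Mean coefficient ᾱ = A/S = 0.0679.
Eyring denominator: −S ln(1−ᾱ) = 41.767.
V = 15 × 14 × 3 = 630 m³.
RT60 = 0.161 × 630 / 41.767 = 2.43 s.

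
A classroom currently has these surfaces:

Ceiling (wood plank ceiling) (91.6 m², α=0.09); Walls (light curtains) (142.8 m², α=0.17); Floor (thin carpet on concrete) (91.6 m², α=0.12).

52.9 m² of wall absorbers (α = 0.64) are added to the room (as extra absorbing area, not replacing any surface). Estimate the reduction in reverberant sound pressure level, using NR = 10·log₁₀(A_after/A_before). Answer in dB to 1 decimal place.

Summing Sᵢαᵢ: 8.244 + 24.276 + 10.992 → A_before = 43.512 sabins.
Treatment contributes 52.9·0.64 = 33.856 sabins.
New total A_after = 77.368 sabins.
NR = 10·log₁₀(77.368/43.512) = 2.5 dB.

2.5 dB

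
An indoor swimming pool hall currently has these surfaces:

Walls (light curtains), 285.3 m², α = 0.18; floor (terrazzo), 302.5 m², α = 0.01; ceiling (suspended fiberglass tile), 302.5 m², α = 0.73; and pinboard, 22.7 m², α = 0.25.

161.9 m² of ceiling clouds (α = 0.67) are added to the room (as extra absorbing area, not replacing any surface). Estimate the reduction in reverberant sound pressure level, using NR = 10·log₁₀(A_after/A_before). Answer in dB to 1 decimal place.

Summing Sᵢαᵢ: 51.354 + 3.025 + 220.825 + 5.675 → A_before = 280.879 sabins.
Treatment contributes 161.9·0.67 = 108.473 sabins.
A_after = 280.879 + 108.473 = 389.352 sabins.
NR = 10·log₁₀(389.352/280.879) = 1.4 dB.

1.4 dB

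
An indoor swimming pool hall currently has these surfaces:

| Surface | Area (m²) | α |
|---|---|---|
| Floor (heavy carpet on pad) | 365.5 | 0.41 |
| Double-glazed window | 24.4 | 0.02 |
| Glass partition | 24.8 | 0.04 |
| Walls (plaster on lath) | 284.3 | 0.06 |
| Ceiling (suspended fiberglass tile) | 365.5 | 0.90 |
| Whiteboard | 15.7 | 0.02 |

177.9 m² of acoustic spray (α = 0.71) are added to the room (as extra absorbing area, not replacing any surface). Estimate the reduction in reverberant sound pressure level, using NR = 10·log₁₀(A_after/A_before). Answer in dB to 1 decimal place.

Equivalent absorption area: A_before = 365.5×0.41 + 24.4×0.02 + 24.8×0.04 + 284.3×0.06 + 365.5×0.90 + 15.7×0.02 = 497.657 m².
Treatment contributes 177.9·0.71 = 126.309 sabins.
A_after = 497.657 + 126.309 = 623.966 sabins.
Reduction = 10 log₁₀(A_after/A_before) = 10 log₁₀(1.2538) = 1.0 dB.

1.0 dB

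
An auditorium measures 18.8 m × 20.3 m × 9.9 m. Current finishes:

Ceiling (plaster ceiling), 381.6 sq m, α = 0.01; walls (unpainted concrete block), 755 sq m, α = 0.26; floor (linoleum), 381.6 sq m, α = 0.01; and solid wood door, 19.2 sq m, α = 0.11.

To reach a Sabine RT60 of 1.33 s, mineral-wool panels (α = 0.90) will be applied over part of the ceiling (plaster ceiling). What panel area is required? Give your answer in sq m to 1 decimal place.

Total absorption A₁ = 381.6·0.01 + 755·0.26 + 381.6·0.01 + 19.2·0.11
  = 3.816 + 196.300 + 3.816 + 2.112 = 206.044 sq m sabins.
V = 3778.236 m³. Target absorption A₂ = 0.161 × 3778.236 / 1.33 = 457.365 sabins.
Absorption to add: 457.365 − 206.044 = 251.321 sabins.
Each sq m of panel replacing the ceiling (plaster ceiling) adds (0.90 − 0.01) = 0.89 sabins.
Panel area = 251.321 / 0.89 = 282.4 sq m.

282.4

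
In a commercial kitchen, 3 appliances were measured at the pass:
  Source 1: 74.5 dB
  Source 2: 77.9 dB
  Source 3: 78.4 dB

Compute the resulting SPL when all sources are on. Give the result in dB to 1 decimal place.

82.0 dB

Converting to relative power and adding: 10^(74.5/10) + 10^(77.9/10) + 10^(78.4/10) = 1.59e+08.
L_total = 10·log₁₀(1.59e+08) = 82.0 dB.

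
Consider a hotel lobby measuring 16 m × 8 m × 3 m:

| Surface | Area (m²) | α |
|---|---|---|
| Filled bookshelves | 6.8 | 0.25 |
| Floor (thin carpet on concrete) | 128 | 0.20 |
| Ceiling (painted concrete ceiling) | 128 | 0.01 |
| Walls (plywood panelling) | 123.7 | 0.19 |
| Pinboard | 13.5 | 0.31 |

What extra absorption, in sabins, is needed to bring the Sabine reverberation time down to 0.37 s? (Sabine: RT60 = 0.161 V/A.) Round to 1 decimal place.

110.8 sabins

A₁ = Σ Sᵢαᵢ = 6.8·0.25 + 128·0.20 + 128·0.01 + 123.7·0.19 + 13.5·0.31 = 56.268 sabins.
Target A₂ = 0.161·384/0.37 = 167.092 sabins (V = 384 m³).
ΔA = A₂ − A₁ = 167.092 − 56.268 = 110.8 sabins.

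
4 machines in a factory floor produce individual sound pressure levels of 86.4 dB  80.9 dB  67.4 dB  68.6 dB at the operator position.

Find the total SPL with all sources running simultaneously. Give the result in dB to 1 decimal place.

87.6 dB

Converting to relative power and adding: 10^(86.4/10) + 10^(80.9/10) + 10^(67.4/10) + 10^(68.6/10) = 5.723e+08.
Back to dB: 10·log₁₀ Σ = 87.6 dB.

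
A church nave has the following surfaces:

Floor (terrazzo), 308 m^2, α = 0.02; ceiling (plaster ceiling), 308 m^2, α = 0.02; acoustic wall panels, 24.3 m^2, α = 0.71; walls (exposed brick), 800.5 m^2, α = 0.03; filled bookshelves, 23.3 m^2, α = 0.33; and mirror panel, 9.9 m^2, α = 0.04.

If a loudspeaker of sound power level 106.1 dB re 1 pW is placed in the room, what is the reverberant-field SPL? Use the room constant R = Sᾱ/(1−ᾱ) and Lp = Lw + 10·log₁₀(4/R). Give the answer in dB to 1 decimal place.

94.0 dB

A = 61.673 sabins; S = 1474.0 m^2.
ᾱ = 0.0418, so room constant R = A/(1−ᾱ) = 64.363 m^2.
Lp = 106.1 + 10·log₁₀(4/64.363) = 106.1 + (-12.07) = 94.0 dB.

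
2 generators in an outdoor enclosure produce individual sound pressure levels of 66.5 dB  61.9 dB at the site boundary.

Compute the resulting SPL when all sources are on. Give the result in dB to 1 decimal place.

67.8 dB

Σ 10^(Lᵢ/10) = 6.016e+06.
Combined level = 10 log₁₀(6.016e+06) = 67.8 dB.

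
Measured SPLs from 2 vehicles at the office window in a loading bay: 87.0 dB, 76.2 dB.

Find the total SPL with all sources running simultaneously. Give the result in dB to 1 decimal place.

Converting to relative power and adding: 10^(87.0/10) + 10^(76.2/10) = 5.429e+08.
Back to dB: 10·log₁₀ Σ = 87.3 dB.

87.3 dB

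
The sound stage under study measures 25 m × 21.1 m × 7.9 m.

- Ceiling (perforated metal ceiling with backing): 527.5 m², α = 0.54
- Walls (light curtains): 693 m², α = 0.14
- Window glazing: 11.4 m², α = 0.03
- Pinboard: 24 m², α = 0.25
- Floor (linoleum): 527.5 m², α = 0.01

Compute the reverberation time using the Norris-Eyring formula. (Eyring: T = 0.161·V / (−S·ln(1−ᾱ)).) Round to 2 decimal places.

1.51 sec

S = Σ Sᵢ = 1783.4 m².
Absorption A = 527.5·0.54 + 693·0.14 + 11.4·0.03 + 24·0.25 + 527.5·0.01 = 393.487 sabins.
ᾱ = 393.487 / 1783.4 = 0.2206.
Eyring denominator: −S ln(1−ᾱ) = 444.478.
V = 25 × 21.1 × 7.9 = 4167.25 m³.
RT60 = 0.161 × 4167.25 / 444.478 = 1.51 s.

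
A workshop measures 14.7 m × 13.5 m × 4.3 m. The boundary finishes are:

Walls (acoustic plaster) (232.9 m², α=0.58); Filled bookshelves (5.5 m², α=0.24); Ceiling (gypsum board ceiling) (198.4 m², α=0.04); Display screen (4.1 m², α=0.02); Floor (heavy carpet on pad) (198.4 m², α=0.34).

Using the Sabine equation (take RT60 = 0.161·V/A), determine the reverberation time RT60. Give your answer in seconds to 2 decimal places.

Total absorption A = 232.9*0.58 + 5.5*0.24 + 198.4*0.04 + 4.1*0.02 + 198.4*0.34
  = 135.082 + 1.320 + 7.936 + 0.082 + 67.456 = 211.876 m² sabins.
Volume V = 14.7 × 13.5 × 4.3 = 853.335 m³.
RT60 = 0.161 · V / A = 0.161 × 853.335 / 211.876 = 0.65 s.

0.65 s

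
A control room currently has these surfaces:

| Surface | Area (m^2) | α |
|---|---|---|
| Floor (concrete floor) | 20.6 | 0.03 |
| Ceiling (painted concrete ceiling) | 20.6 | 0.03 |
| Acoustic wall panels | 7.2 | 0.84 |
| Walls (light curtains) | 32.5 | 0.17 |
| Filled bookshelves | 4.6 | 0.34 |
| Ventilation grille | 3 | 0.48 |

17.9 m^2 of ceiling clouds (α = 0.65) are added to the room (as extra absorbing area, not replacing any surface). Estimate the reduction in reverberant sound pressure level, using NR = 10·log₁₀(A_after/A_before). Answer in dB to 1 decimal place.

Summing Sᵢαᵢ: 0.618 + 0.618 + 6.048 + 5.525 + 1.564 + 1.440 → A_before = 15.813 sabins.
Added absorption = 17.9 × 0.65 = 11.635 sabins.
New total A_after = 27.448 sabins.
NR = 10·log₁₀(27.448/15.813) = 2.4 dB.

2.4 dB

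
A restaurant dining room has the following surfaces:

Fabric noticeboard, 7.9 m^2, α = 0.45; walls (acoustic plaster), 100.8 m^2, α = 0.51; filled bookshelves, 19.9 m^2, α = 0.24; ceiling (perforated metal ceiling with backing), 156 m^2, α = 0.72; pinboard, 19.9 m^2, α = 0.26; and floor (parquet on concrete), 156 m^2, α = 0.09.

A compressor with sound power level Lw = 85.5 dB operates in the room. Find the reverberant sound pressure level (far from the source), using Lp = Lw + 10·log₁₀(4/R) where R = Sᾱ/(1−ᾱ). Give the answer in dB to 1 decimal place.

A = 191.273 sabins; S = 460.5 m^2.
ᾱ = 191.273/460.5 = 0.4154; R = Sᾱ/(1−ᾱ) = 191.273/(1−0.4154) = 327.186 m^2.
Lp = 85.5 + 10·log₁₀(4/327.186) = 85.5 + (-19.13) = 66.4 dB.

66.4 dB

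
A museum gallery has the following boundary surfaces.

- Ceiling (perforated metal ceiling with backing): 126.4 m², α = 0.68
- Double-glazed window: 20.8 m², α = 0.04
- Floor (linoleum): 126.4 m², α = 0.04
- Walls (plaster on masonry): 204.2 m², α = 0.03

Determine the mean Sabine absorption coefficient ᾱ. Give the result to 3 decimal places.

0.205

Total surface area S = 477.8 m².
Weighted sum Σ Sα = 97.966.
ᾱ = 97.966 / 477.8 = 0.205.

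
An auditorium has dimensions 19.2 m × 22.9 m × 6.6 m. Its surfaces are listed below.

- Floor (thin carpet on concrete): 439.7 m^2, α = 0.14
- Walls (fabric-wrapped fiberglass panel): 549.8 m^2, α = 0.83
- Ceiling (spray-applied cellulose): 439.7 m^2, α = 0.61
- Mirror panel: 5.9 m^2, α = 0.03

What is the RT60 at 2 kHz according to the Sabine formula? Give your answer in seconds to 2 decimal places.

0.59 s

A = Σ Sᵢαᵢ = 439.7·0.14 + 549.8·0.83 + 439.7·0.61 + 5.9·0.03 = 786.286 sabins.
V = 19.2·22.9·6.6 = 2901.888 m³.
T = 0.161 V/A = 0.161·2901.888/786.286 = 0.59 s.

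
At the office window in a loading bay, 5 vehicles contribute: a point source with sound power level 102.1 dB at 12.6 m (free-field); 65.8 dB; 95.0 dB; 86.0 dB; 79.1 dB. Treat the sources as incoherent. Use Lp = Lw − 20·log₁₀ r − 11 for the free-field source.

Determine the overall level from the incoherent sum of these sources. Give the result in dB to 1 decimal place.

Source at 12.6 m: Lp = 102.1 − 20·log₁₀(12.6) − 11 = 69.1 dB.
Converting to relative power and adding: 10^(69.1/10) + 10^(65.8/10) + 10^(95.0/10) + 10^(86.0/10) + 10^(79.1/10) = 3.654e+09.
L_total = 10·log₁₀(3.654e+09) = 95.6 dB.

95.6 dB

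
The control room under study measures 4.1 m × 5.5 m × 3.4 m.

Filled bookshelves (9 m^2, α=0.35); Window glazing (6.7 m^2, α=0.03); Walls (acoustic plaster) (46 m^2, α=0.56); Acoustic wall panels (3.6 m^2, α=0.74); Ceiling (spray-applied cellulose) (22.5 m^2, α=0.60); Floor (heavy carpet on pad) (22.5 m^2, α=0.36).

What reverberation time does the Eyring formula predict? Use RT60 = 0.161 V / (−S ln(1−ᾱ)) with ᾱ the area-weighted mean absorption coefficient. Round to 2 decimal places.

S = Σ Sᵢ = 110.3 m^2.
Σ(Sᵢαᵢ) = 9·0.35 + 6.7·0.03 + 46·0.56 + 3.6·0.74 + 22.5·0.60 + 22.5·0.36 = 53.375.
ᾱ = 53.375 / 110.3 = 0.4839.
Eyring denominator: −S ln(1−ᾱ) = 72.958.
V = 4.1 × 5.5 × 3.4 = 76.67 m³.
RT60 = 0.161 × 76.67 / 72.958 = 0.17 s.

0.17 sec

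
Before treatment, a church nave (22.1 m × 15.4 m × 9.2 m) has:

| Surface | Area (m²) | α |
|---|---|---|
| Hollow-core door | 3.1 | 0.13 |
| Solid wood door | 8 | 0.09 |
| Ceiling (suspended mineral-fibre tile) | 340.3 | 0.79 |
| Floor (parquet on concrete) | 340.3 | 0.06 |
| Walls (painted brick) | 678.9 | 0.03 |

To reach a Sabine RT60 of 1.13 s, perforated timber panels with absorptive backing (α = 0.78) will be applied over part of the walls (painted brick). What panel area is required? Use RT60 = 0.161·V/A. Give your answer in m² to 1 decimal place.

Equivalent absorption area: A₁ = 3.1×0.13 + 8×0.09 + 340.3×0.79 + 340.3×0.06 + 678.9×0.03 = 310.745 m².
V = 3131.128 m³. Target absorption A₂ = 0.161 × 3131.128 / 1.13 = 446.116 sabins.
ΔA needed = 446.116 − 310.745 = 135.371 sabins.
Each m² of panel replacing the walls (painted brick) adds (0.78 − 0.03) = 0.75 sabins.
Panel area = 135.371 / 0.75 = 180.5 m².

180.5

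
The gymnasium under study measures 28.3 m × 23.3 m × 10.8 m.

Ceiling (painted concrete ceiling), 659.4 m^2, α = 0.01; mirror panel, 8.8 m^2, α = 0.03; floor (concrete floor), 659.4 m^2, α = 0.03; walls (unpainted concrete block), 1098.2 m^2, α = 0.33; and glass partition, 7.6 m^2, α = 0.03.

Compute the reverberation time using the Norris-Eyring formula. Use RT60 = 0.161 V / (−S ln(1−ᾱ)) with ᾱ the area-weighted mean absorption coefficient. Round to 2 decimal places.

2.70 seconds

S = Σ Sᵢ = 2433.4 m^2.
Absorption A = 659.4×0.01 + 8.8×0.03 + 659.4×0.03 + 1098.2×0.33 + 7.6×0.03 = 389.274 sabins.
ᾱ = 389.274 / 2433.4 = 0.1600.
−S·ln(1−ᾱ) = −2433.4 × ln(1 − 0.1600) = 424.272.
V = 28.3 × 23.3 × 10.8 = 7121.412 m³.
T = 0.161·V/[−S·ln(1−ᾱ)] = 0.161·7121.412/424.272 = 2.70 s.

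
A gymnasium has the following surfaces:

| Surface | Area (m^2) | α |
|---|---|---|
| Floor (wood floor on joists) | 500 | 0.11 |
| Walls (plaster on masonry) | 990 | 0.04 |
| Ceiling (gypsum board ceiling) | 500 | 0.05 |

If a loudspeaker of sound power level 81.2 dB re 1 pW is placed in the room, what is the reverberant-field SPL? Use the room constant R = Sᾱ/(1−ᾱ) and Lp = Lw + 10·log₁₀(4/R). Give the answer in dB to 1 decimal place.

66.2 dB

A = 119.600 sabins; S = 1990.0 m^2.
ᾱ = 0.0601, so room constant R = A/(1−ᾱ) = 127.248 m^2.
Lp = Lw + 10 log₁₀(4/R) = 81.2 -15.03 = 66.2 dB.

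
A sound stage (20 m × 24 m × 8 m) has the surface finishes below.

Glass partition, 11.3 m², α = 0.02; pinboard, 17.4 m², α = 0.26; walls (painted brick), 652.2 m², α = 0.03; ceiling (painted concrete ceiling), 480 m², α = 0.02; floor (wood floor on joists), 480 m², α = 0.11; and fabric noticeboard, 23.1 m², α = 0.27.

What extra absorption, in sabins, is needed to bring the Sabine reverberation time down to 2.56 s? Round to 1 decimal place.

148.5 sabins

Total absorption A₁ = 11.3*0.02 + 17.4*0.26 + 652.2*0.03 + 480*0.02 + 480*0.11 + 23.1*0.27
  = 0.226 + 4.524 + 19.566 + 9.600 + 52.800 + 6.237 = 92.953 m² sabins.
V = 3840 m³. Required absorption A₂ = 0.161 × 3840 / 2.56 = 241.500 sabins.
Shortfall: 241.500 − 92.953 = 148.5 sabins.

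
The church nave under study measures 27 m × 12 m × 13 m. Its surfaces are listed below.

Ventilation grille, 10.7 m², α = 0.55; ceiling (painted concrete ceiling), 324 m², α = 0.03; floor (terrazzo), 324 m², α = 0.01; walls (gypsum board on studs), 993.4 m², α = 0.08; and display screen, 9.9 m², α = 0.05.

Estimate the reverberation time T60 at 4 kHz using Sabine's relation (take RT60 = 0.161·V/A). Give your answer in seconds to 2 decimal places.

6.86 s

A = Σ Sᵢαᵢ = 10.7*0.55 + 324*0.03 + 324*0.01 + 993.4*0.08 + 9.9*0.05 = 98.812 sabins.
V = 27·12·13 = 4212 m³.
Sabine: RT60 = 0.161 × 4212 / 98.812 = 6.86 s.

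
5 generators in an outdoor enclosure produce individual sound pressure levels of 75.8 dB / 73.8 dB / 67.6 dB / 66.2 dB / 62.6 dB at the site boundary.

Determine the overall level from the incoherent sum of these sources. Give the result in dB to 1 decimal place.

Converting to relative power and adding: 10^(75.8/10) + 10^(73.8/10) + 10^(67.6/10) + 10^(66.2/10) + 10^(62.6/10) = 7.375e+07.
Back to dB: 10·log₁₀ Σ = 78.7 dB.

78.7 dB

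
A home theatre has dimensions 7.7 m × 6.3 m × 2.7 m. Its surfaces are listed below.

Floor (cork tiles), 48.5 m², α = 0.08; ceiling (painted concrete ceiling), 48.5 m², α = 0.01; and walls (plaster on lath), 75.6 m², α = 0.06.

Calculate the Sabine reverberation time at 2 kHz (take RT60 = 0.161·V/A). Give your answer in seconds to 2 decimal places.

2.37 s

Summing Sᵢαᵢ: 3.880 + 0.485 + 4.536 → A = 8.901 sabins.
V = 7.7·6.3·2.7 = 130.977 m³.
RT60 = 0.161 · V / A = 0.161 × 130.977 / 8.901 = 2.37 s.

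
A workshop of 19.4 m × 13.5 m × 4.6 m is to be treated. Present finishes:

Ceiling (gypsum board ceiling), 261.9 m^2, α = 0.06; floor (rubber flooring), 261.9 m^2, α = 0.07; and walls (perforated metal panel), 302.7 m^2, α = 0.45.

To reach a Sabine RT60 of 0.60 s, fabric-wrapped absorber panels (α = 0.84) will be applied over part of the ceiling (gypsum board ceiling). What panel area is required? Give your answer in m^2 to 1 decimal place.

Equivalent absorption area: A₁ = 261.9×0.06 + 261.9×0.07 + 302.7×0.45 = 170.262 m^2.
V = 1204.74 m³. Target absorption A₂ = 0.161 × 1204.74 / 0.60 = 323.272 sabins.
ΔA needed = 323.272 − 170.262 = 153.010 sabins.
Each m^2 of panel replacing the ceiling (gypsum board ceiling) adds (0.84 − 0.06) = 0.78 sabins.
Panel area = 153.010 / 0.78 = 196.2 m^2.

196.2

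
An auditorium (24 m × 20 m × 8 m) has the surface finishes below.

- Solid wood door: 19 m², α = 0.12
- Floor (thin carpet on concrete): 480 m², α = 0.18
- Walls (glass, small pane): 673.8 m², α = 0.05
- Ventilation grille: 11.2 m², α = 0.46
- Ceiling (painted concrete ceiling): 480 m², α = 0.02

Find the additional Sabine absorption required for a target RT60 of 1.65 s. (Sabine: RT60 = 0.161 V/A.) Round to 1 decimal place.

237.6 sabins

Equivalent absorption area: A₁ = 19×0.12 + 480×0.18 + 673.8×0.05 + 11.2×0.46 + 480×0.02 = 137.122 m².
V = 3840 m³. Required absorption A₂ = 0.161 × 3840 / 1.65 = 374.691 sabins.
Shortfall: 374.691 − 137.122 = 237.6 sabins.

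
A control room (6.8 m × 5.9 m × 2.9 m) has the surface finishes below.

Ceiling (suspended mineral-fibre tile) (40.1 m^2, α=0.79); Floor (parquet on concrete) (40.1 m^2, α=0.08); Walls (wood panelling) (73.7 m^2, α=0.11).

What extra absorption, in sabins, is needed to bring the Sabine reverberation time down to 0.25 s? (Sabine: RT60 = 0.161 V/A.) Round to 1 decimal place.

Total absorption A₁ = 40.1·0.79 + 40.1·0.08 + 73.7·0.11
  = 31.679 + 3.208 + 8.107 = 42.994 m^2 sabins.
For T = 0.25 s, need A₂ = 0.161·V/T = 0.161·116.348/0.25 = 74.928 sabins.
Shortfall: 74.928 − 42.994 = 31.9 sabins.

31.9 sabins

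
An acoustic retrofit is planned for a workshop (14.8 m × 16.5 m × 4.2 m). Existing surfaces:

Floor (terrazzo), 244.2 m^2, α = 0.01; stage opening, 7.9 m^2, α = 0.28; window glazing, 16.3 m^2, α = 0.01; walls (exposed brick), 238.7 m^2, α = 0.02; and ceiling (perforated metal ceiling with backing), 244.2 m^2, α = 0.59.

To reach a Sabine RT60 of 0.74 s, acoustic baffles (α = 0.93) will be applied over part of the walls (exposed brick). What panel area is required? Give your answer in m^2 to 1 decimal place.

Total absorption A₁ = 244.2×0.01 + 7.9×0.28 + 16.3×0.01 + 238.7×0.02 + 244.2×0.59
  = 2.442 + 2.212 + 0.163 + 4.774 + 144.078 = 153.669 m^2 sabins.
Required A₂ = 0.161·1025.64/0.74 = 223.146 sabins.
ΔA needed = 223.146 − 153.669 = 69.477 sabins.
Net gain per m^2: Δα = 0.93 − 0.02 = 0.91.
Panel area = 69.477 / 0.91 = 76.3 m^2.

76.3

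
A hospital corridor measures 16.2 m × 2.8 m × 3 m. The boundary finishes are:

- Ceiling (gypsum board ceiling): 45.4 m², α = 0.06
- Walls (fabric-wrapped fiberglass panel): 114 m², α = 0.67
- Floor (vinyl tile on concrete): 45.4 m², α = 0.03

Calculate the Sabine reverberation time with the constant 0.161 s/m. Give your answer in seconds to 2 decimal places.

Summing Sᵢαᵢ: 2.724 + 76.380 + 1.362 → A = 80.466 sabins.
Volume V = 16.2 × 2.8 × 3 = 136.08 m³.
Sabine: RT60 = 0.161 × 136.08 / 80.466 = 0.27 s.

0.27 sec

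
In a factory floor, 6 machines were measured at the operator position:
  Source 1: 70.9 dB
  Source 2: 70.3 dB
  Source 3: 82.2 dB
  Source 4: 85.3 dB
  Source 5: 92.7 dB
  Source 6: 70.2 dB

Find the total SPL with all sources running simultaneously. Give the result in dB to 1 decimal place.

93.8 dB

Converting to relative power and adding: 10^(70.9/10) + 10^(70.3/10) + 10^(82.2/10) + 10^(85.3/10) + 10^(92.7/10) + 10^(70.2/10) = 2.4e+09.
Back to dB: 10·log₁₀ Σ = 93.8 dB.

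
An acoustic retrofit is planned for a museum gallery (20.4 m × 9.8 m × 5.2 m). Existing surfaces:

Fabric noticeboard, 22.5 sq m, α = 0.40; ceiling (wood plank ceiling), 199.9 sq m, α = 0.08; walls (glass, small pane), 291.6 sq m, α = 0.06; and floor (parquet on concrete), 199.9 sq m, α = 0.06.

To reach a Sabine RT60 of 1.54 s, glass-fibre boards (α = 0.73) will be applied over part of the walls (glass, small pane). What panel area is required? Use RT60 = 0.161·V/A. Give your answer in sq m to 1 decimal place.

Equivalent absorption area: A₁ = 22.5·0.40 + 199.9·0.08 + 291.6·0.06 + 199.9·0.06 = 54.482 sq m.
V = 1039.584 m³. Target absorption A₂ = 0.161 × 1039.584 / 1.54 = 108.684 sabins.
ΔA needed = 108.684 − 54.482 = 54.202 sabins.
Net gain per sq m: Δα = 0.73 − 0.06 = 0.67.
Area = ΔA/Δα = 54.202/0.67 = 80.9 sq m.

80.9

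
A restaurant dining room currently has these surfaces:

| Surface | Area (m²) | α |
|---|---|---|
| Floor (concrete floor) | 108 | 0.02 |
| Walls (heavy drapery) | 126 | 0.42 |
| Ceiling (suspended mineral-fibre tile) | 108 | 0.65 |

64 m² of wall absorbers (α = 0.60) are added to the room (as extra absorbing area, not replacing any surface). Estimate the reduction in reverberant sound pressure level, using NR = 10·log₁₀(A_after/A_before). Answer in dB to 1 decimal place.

Equivalent absorption area: A_before = 108×0.02 + 126×0.42 + 108×0.65 = 125.280 m².
Added absorption = 64 × 0.60 = 38.400 sabins.
A_after = 125.280 + 38.400 = 163.680 sabins.
Reduction = 10 log₁₀(A_after/A_before) = 10 log₁₀(1.3065) = 1.2 dB.

1.2 dB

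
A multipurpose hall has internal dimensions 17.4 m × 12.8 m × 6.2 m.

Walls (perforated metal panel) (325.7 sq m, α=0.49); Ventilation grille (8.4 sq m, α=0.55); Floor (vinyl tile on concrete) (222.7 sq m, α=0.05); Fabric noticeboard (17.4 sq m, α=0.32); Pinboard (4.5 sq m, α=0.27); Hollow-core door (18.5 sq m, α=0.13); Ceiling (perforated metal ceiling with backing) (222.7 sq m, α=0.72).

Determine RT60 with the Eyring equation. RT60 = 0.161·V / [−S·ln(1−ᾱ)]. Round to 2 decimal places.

0.50 sec

S = Σ Sᵢ = 819.9 sq m.
Σ(Sᵢαᵢ) = 325.7×0.49 + 8.4×0.55 + 222.7×0.05 + 17.4×0.32 + 4.5×0.27 + 18.5×0.13 + 222.7×0.72 = 344.880.
ᾱ = 344.880 / 819.9 = 0.4206.
−S·ln(1−ᾱ) = −819.9 × ln(1 − 0.4206) = 447.470.
V = 17.4 × 12.8 × 6.2 = 1380.864 m³.
RT60 = 0.161 × 1380.864 / 447.470 = 0.50 s.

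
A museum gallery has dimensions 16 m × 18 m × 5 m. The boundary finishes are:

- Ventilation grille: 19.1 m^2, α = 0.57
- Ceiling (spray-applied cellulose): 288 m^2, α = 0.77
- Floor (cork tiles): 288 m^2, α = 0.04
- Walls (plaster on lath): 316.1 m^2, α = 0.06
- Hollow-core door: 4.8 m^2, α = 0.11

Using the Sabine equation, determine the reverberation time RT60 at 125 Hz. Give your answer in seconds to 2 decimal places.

Equivalent absorption area: A = 19.1×0.57 + 288×0.77 + 288×0.04 + 316.1×0.06 + 4.8×0.11 = 263.661 m^2.
Room volume: 1440 m³.
RT60 = 0.161 · V / A = 0.161 × 1440 / 263.661 = 0.88 s.

0.88 sec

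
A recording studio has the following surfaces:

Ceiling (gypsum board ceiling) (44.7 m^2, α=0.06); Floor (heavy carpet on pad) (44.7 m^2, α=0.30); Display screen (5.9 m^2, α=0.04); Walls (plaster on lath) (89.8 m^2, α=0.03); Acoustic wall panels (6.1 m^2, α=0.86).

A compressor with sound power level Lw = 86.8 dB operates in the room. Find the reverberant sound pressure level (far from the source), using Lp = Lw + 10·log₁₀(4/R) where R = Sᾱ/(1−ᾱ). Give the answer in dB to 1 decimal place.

78.4 dB

Σ(Sᵢαᵢ) = 44.7·0.06 + 44.7·0.30 + 5.9·0.04 + 89.8·0.03 + 6.1·0.86 = 24.268; total area S = 191.2 m^2.
ᾱ = 24.268/191.2 = 0.1269; R = Sᾱ/(1−ᾱ) = 24.268/(1−0.1269) = 27.795 m^2.
Lp = Lw + 10 log₁₀(4/R) = 86.8 -8.42 = 78.4 dB.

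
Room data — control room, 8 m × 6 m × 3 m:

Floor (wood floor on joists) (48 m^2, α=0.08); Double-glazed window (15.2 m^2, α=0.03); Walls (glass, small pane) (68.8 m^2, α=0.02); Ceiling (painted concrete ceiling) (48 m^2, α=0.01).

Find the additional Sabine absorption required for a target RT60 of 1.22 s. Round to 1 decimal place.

12.9 sabins

A₁ = Σ Sᵢαᵢ = 48·0.08 + 15.2·0.03 + 68.8·0.02 + 48·0.01 = 6.152 sabins.
For T = 1.22 s, need A₂ = 0.161·V/T = 0.161·144/1.22 = 19.003 sabins.
Shortfall: 19.003 − 6.152 = 12.9 sabins.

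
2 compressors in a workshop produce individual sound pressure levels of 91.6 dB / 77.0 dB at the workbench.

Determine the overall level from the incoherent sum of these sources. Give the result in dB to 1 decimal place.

91.7 dB

Converting to relative power and adding: 10^(91.6/10) + 10^(77.0/10) = 1.496e+09.
Combined level = 10 log₁₀(1.496e+09) = 91.7 dB.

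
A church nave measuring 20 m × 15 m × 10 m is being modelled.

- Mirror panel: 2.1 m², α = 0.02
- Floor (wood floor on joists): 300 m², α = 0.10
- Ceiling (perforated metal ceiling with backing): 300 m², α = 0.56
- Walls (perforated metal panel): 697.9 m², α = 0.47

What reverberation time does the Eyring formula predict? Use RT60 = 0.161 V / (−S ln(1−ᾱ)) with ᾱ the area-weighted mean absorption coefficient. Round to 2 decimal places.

0.72 s

S = Σ Sᵢ = 1300.0 m².
Σ(Sᵢαᵢ) = 2.1·0.02 + 300·0.10 + 300·0.56 + 697.9·0.47 = 526.055.
ᾱ = 526.055 / 1300.0 = 0.4047.
−S·ln(1−ᾱ) = −1300.0 × ln(1 − 0.4047) = 674.297.
V = 20 × 15 × 10 = 3000 m³.
RT60 = 0.161 × 3000 / 674.297 = 0.72 s.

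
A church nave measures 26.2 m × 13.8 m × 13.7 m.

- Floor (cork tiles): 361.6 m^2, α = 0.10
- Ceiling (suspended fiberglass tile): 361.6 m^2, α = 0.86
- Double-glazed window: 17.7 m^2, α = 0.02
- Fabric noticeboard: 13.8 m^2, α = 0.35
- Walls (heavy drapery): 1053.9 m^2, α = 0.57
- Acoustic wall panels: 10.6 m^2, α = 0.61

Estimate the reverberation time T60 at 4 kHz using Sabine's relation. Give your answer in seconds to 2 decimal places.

0.83 seconds

Total absorption A = 361.6×0.10 + 361.6×0.86 + 17.7×0.02 + 13.8×0.35 + 1053.9×0.57 + 10.6×0.61
  = 36.160 + 310.976 + 0.354 + 4.830 + 600.723 + 6.466 = 959.509 m^2 sabins.
Room volume: 4953.372 m³.
RT60 = 0.161 · V / A = 0.161 × 4953.372 / 959.509 = 0.83 s.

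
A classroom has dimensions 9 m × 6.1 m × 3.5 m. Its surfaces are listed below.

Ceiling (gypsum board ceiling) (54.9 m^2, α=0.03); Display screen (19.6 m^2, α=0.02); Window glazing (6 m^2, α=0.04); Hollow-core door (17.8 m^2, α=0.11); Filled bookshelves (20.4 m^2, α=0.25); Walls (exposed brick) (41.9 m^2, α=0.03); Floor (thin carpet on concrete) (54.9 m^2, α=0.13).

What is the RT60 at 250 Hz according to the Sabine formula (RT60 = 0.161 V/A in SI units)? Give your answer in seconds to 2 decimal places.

Equivalent absorption area: A = 54.9·0.03 + 19.6·0.02 + 6·0.04 + 17.8·0.11 + 20.4·0.25 + 41.9·0.03 + 54.9·0.13 = 17.731 m^2.
Room volume: 192.15 m³.
T = 0.161 V/A = 0.161·192.15/17.731 = 1.74 s.

1.74 seconds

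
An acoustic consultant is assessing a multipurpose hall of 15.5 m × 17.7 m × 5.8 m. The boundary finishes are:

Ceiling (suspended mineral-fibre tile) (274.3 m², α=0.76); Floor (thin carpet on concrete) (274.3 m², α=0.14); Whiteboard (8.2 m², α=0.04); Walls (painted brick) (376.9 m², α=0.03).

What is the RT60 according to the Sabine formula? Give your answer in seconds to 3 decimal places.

Summing Sᵢαᵢ: 208.468 + 38.402 + 0.328 + 11.307 → A = 258.505 sabins.
Volume V = 15.5 × 17.7 × 5.8 = 1591.23 m³.
Sabine: RT60 = 0.161 × 1591.23 / 258.505 = 0.991 s.

0.991 seconds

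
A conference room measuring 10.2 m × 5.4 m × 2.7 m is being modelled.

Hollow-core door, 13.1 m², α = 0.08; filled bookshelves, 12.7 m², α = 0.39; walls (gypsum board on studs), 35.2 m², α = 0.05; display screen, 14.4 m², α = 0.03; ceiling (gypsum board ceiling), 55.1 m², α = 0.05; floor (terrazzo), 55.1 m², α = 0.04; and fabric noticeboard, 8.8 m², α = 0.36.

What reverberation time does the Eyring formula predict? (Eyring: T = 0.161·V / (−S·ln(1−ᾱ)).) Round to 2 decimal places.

1.40 s

Total surface area S = 13.1 + 12.7 + 35.2 + 14.4 + 55.1 + 55.1 + 8.8 = 194.4 m².
Σ(Sᵢαᵢ) = 13.1·0.08 + 12.7·0.39 + 35.2·0.05 + 14.4·0.03 + 55.1·0.05 + 55.1·0.04 + 8.8·0.36 = 16.320.
ᾱ = 16.320 / 194.4 = 0.0840.
−S·ln(1−ᾱ) = −194.4 × ln(1 − 0.0840) = 17.056.
V = 10.2 × 5.4 × 2.7 = 148.716 m³.
T = 0.161·V/[−S·ln(1−ᾱ)] = 0.161·148.716/17.056 = 1.40 s.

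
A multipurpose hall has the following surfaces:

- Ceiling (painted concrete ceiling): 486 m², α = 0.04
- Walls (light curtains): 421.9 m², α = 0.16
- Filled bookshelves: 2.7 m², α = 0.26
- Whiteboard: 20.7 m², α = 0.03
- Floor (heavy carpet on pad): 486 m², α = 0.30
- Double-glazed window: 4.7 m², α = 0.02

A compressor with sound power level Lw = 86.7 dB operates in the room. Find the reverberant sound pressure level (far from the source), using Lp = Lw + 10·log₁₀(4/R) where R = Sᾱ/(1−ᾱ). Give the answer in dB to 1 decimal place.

68.2 dB

Σ(Sᵢαᵢ) = 486·0.04 + 421.9·0.16 + 2.7·0.26 + 20.7·0.03 + 486·0.30 + 4.7·0.02 = 234.161; total area S = 1422.0 m².
ᾱ = 0.1647, so room constant R = A/(1−ᾱ) = 280.332 m².
Lp = Lw + 10 log₁₀(4/R) = 86.7 -18.46 = 68.2 dB.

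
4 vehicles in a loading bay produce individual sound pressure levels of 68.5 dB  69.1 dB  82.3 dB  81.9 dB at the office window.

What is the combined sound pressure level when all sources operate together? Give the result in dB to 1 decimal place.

Σ 10^(Lᵢ/10) = 3.399e+08.
Combined level = 10 log₁₀(3.399e+08) = 85.3 dB.

85.3 dB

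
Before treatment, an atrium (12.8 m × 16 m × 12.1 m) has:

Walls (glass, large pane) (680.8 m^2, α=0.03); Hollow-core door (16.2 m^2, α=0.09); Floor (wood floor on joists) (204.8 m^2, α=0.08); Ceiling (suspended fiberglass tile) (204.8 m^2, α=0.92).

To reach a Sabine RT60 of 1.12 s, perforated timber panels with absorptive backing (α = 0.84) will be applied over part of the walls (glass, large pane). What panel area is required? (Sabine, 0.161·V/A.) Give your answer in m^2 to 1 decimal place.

159.9

A₁ = Σ Sᵢαᵢ = 680.8×0.03 + 16.2×0.09 + 204.8×0.08 + 204.8×0.92 = 226.682 sabins.
V = 2478.08 m³. Target absorption A₂ = 0.161 × 2478.08 / 1.12 = 356.224 sabins.
Absorption to add: 356.224 − 226.682 = 129.542 sabins.
Each m^2 of panel replacing the walls (glass, large pane) adds (0.84 − 0.03) = 0.81 sabins.
Panel area = 129.542 / 0.81 = 159.9 m^2.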